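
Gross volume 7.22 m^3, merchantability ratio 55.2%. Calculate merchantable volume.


Formula: MV = V_total * (merchantable_pct / 100)
Merchantable fraction = 55.2% / 100 = 0.552
MV = 7.22 m^3 * 0.552 = 3.985 m^3

3.985


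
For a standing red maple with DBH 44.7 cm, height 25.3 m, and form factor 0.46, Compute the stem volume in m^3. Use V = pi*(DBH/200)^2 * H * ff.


Formula: V = pi * (DBH/200)^2 * H * ff
Radius = DBH/200 = 44.7/200 = 0.2235 m
Radius^2 = 0.2235^2 = 0.04995225 m^2
V = pi * 0.04995225 * 25.3 * 0.46
V = 1.826 m^3

1.826


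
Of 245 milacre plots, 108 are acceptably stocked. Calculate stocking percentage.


Formula: Stocking % = stocked plots / total plots * 100
Stocking = 108 / 245 * 100
Stocking = 0.4408 * 100 = 44.1%

44.1


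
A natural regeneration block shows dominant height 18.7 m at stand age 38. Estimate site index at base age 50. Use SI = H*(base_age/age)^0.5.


Formula: SI = H_dom * (base_age / age)^0.5
Age ratio = 50 / 38 = 1.31579
sqrt(age_ratio) = 1.14708
SI = 18.7 * 1.14708 = 21.5 m

21.5


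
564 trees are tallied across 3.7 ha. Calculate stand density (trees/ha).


Formula: Stand Density = N_trees / Area_ha
Density = 564 trees / 3.7 ha
Density = 152 trees/ha

152


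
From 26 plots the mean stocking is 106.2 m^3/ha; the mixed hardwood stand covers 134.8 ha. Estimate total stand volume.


Formula: Total Volume = Mean Volume per ha * Total Area
Total Volume = 106.2 m^3/ha * 134.8 ha
Total Volume = 14316 m^3

14316


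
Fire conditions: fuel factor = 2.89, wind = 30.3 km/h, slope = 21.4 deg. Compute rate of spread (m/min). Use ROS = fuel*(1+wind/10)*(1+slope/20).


Formula: ROS = fuel * (1 + wind/10) * (1 + slope/20)
Wind factor = 1 + 30.3/10 = 4.03
Slope factor = 1 + 21.4/20 = 2.07
ROS = 2.89 * 4.03 * 2.07 = 24.11 m/min

24.11


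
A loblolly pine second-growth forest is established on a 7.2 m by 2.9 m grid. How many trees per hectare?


Formula: TPH = 10000 m^2/ha / (spacing_x * spacing_y)
Area per tree = 7.2 m * 2.9 m = 20.88 m^2
TPH = 10000 / 20.88 = 479 trees/ha

479


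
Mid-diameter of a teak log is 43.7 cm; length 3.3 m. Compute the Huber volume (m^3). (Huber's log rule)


Huber: V = Am * L,  Am = pi*(Dm/200)^2
Am = pi*(43.7/200)^2 = 0.149987 m^2
V = 0.149987*3.3 = 0.495 m^3

0.495


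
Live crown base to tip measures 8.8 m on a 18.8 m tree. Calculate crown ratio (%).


Formula: Crown Ratio = (Crown Length / Total Height) * 100
CR = (8.8 m / 18.8 m) * 100
CR = 0.4681 * 100 = 46.8%

46.8


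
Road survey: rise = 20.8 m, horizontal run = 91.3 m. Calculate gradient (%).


Formula: Gradient = rise / run * 100
Gradient = 20.8 / 91.3 * 100 = 22.8%

22.8


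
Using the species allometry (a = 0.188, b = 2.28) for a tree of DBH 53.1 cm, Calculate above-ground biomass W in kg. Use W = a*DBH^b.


Formula: W = a * DBH^b  (allometric power law)
DBH^b = 53.1^2.28 = 8574.6323
W = 0.188 * 8574.6323 = 1612.0 kg

1612.0


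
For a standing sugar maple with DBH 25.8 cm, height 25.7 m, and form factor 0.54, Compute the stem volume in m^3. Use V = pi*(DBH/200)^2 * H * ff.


Formula: V = pi * (DBH/200)^2 * H * ff
Radius = DBH/200 = 25.8/200 = 0.129 m
Radius^2 = 0.129^2 = 0.016641 m^2
V = pi * 0.016641 * 25.7 * 0.54
V = 0.726 m^3

0.726


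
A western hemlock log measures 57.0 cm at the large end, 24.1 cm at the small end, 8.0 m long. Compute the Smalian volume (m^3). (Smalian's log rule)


Smalian: V = (A1 + A2)/2 * L,  A = pi*(D/200)^2
A1 = pi*(57.0/200)^2 = 0.255176 m^2
A2 = pi*(24.1/200)^2 = 0.045617 m^2
V = (0.255176+0.045617)/2*8.0 = 1.2032 m^3

1.2032


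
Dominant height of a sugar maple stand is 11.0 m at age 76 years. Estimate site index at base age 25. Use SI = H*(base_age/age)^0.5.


Formula: SI = H_dom * (base_age / age)^0.5
Age ratio = 25 / 76 = 0.32895
sqrt(age_ratio) = 0.57354
SI = 11.0 * 0.57354 = 6.3 m

6.3


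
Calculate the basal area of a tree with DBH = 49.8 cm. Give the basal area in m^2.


Formula: BA = pi * (DBH/2)^2 / 10000  (cm^2 to m^2)
Radius = DBH/2 = 49.8/2 = 24.9 cm
BA = pi * 24.9^2 / 10000
   = 1947.8189 cm^2 / 10000
   = 0.1948 m^2

0.1948


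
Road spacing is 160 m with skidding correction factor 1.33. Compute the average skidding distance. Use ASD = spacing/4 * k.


Formula: ASD = (spacing / 4) * correction
Uncorrected distance = spacing / 4 = 160 / 4 = 40 m
ASD = 40 * 1.33 = 53 m

53


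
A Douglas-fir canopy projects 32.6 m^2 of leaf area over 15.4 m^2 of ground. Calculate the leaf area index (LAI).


Formula: LAI = total leaf area / ground area  (dimensionless)
LAI = 32.6 m^2 / 15.4 m^2
LAI = 2.12

2.12


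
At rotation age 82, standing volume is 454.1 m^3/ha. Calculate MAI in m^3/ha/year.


Formula: MAI = Total Volume / Stand Age
MAI = 454.1 m^3/ha / 82 years
MAI = 5.54 m^3/ha/year

5.54


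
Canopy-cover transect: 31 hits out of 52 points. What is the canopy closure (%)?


Formula: Canopy closure = covered points / total points * 100
Closure = 31 / 52 * 100
Closure = 0.5962 * 100 = 59.6%

59.6


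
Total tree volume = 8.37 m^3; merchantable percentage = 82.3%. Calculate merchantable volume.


Formula: MV = V_total * (merchantable_pct / 100)
Merchantable fraction = 82.3% / 100 = 0.823
MV = 8.37 m^3 * 0.823 = 6.889 m^3

6.889


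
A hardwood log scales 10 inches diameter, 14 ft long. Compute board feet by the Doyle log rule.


Doyle: BF = (D - 4)^2 * L / 16
Adjusted diameter = 10 - 4 = 6 in
(D-4)^2 = 6^2 = 36
BF = 36 * 14 / 16 = 32 BF

32


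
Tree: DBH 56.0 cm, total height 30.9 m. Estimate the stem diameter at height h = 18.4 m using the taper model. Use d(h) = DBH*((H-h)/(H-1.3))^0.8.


Taper: d(h) = DBH * ((H - h) / (H - 1.3))^0.8
Numerator = H - h = 30.9 - 18.4 = 12.5 m
Denominator = H - 1.3 = 30.9 - 1.3 = 29.6 m
Ratio = 12.5 / 29.6 = 0.4223
d = 56.0 * 0.4223^0.8 = 28.1 cm

28.1


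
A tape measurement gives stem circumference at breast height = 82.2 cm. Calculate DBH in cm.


Formula: DBH = C / pi
DBH = 82.2 / pi
pi = 3.14159...
DBH = 26.2 cm

26.2


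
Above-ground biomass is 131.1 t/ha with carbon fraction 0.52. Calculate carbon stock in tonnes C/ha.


Formula: Carbon Stock = Biomass * Carbon Fraction
C = 131.1 t/ha * 0.52
C = 68.2 t C/ha

68.2


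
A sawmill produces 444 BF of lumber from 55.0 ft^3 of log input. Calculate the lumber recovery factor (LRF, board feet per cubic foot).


Formula: LRF = Lumber Output (BF) / Log Input (ft^3)
LRF = 444 BF / 55.0 ft^3
LRF = 8.07 BF/ft^3

8.07


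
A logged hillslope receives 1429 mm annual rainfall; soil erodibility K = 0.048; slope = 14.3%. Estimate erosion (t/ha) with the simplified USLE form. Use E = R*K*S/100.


Formula: E = R * K * S / 100  (simplified USLE)
R * K = 1429 * 0.048 = 68.592
E = 68.592 * 14.3 / 100 = 9.81 t/ha

9.81


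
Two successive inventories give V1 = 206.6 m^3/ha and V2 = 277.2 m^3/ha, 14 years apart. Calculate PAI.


Formula: PAI = (V_T2 - V_T1) / (T2 - T1)
Volume increment = 277.2 - 206.6 = 70.6 m^3/ha
PAI = 70.6 / 14 = 5.04 m^3/ha/year

5.04


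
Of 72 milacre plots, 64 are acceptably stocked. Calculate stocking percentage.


Formula: Stocking % = stocked plots / total plots * 100
Stocking = 64 / 72 * 100
Stocking = 0.8889 * 100 = 88.9%

88.9


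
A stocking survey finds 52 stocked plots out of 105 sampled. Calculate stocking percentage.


Formula: Stocking % = stocked plots / total plots * 100
Stocking = 52 / 105 * 100
Stocking = 0.4952 * 100 = 49.5%

49.5


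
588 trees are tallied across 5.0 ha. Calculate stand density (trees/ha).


Formula: Stand Density = N_trees / Area_ha
Density = 588 trees / 5.0 ha
Density = 118 trees/ha

118


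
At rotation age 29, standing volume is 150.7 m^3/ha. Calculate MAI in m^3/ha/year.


Formula: MAI = Total Volume / Stand Age
MAI = 150.7 m^3/ha / 29 years
MAI = 5.2 m^3/ha/year

5.2


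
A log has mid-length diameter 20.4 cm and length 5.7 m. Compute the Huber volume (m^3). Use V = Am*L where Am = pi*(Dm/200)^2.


Huber: V = Am * L,  Am = pi*(Dm/200)^2
Am = pi*(20.4/200)^2 = 0.032685 m^2
V = 0.032685*5.7 = 0.1863 m^3

0.1863


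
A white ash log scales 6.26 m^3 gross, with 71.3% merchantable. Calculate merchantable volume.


Formula: MV = V_total * (merchantable_pct / 100)
Merchantable fraction = 71.3% / 100 = 0.713
MV = 6.26 m^3 * 0.713 = 4.463 m^3

4.463


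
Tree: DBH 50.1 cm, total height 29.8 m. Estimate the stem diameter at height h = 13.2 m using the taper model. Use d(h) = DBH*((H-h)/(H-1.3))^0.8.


Taper: d(h) = DBH * ((H - h) / (H - 1.3))^0.8
Numerator = H - h = 29.8 - 13.2 = 16.6 m
Denominator = H - 1.3 = 29.8 - 1.3 = 28.5 m
Ratio = 16.6 / 28.5 = 0.58246
d = 50.1 * 0.58246^0.8 = 32.5 cm

32.5


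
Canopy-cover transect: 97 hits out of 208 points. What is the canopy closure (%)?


Formula: Canopy closure = covered points / total points * 100
Closure = 97 / 208 * 100
Closure = 0.4663 * 100 = 46.6%

46.6


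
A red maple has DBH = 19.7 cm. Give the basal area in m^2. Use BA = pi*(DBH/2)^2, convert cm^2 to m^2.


Formula: BA = pi * (DBH/2)^2 / 10000  (cm^2 to m^2)
Radius = DBH/2 = 19.7/2 = 9.85 cm
BA = pi * 9.85^2 / 10000
   = 304.8052 cm^2 / 10000
   = 0.0305 m^2

0.0305


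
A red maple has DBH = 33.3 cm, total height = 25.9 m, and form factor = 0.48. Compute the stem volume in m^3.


Formula: V = pi * (DBH/200)^2 * H * ff
Radius = DBH/200 = 33.3/200 = 0.1665 m
Radius^2 = 0.1665^2 = 0.02772225 m^2
V = pi * 0.02772225 * 25.9 * 0.48
V = 1.083 m^3

1.083


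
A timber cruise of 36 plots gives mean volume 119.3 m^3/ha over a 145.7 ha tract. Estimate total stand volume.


Formula: Total Volume = Mean Volume per ha * Total Area
Total Volume = 119.3 m^3/ha * 145.7 ha
Total Volume = 17382 m^3

17382


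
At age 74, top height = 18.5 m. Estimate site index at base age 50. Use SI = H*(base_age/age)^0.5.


Formula: SI = H_dom * (base_age / age)^0.5
Age ratio = 50 / 74 = 0.67568
sqrt(age_ratio) = 0.82199
SI = 18.5 * 0.82199 = 15.2 m

15.2


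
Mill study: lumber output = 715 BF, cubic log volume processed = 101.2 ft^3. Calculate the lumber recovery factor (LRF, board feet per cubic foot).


Formula: LRF = Lumber Output (BF) / Log Input (ft^3)
LRF = 715 BF / 101.2 ft^3
LRF = 7.07 BF/ft^3

7.07


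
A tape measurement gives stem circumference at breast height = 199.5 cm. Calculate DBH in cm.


Formula: DBH = C / pi
DBH = 199.5 / pi
pi = 3.14159...
DBH = 63.5 cm

63.5


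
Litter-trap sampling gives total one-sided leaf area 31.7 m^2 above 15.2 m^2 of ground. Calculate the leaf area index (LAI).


Formula: LAI = total leaf area / ground area  (dimensionless)
LAI = 31.7 m^2 / 15.2 m^2
LAI = 2.09

2.09


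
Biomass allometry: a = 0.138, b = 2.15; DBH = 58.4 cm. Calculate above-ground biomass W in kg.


Formula: W = a * DBH^b  (allometric power law)
DBH^b = 58.4^2.15 = 6277.513
W = 0.138 * 6277.513 = 866.3 kg

866.3


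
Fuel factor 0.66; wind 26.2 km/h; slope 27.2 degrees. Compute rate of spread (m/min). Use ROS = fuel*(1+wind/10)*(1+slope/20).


Formula: ROS = fuel * (1 + wind/10) * (1 + slope/20)
Wind factor = 1 + 26.2/10 = 3.62
Slope factor = 1 + 27.2/20 = 2.36
ROS = 0.66 * 3.62 * 2.36 = 5.64 m/min

5.64


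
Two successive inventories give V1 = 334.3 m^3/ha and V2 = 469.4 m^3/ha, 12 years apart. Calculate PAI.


Formula: PAI = (V_T2 - V_T1) / (T2 - T1)
Volume increment = 469.4 - 334.3 = 135.1 m^3/ha
PAI = 135.1 / 12 = 11.26 m^3/ha/year

11.26


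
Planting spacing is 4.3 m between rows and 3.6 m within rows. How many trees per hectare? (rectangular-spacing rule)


Formula: TPH = 10000 m^2/ha / (spacing_x * spacing_y)
Area per tree = 4.3 m * 3.6 m = 15.48 m^2
TPH = 10000 / 15.48 = 646 trees/ha

646


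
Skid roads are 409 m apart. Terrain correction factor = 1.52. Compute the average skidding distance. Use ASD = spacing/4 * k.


Formula: ASD = (spacing / 4) * correction
Uncorrected distance = spacing / 4 = 409 / 4 = 102.25 m
ASD = 102.25 * 1.52 = 155 m

155


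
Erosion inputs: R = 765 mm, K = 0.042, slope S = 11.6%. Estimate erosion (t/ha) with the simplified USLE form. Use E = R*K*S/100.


Formula: E = R * K * S / 100  (simplified USLE)
R * K = 765 * 0.042 = 32.13
E = 32.13 * 11.6 / 100 = 3.73 t/ha

3.73


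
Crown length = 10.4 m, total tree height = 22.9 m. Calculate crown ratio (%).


Formula: Crown Ratio = (Crown Length / Total Height) * 100
CR = (10.4 m / 22.9 m) * 100
CR = 0.4541 * 100 = 45.4%

45.4


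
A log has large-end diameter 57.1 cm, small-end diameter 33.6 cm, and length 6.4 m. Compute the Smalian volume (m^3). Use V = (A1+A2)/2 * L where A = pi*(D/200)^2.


Smalian: V = (A1 + A2)/2 * L,  A = pi*(D/200)^2
A1 = pi*(57.1/200)^2 = 0.256072 m^2
A2 = pi*(33.6/200)^2 = 0.088668 m^2
V = (0.256072+0.088668)/2*6.4 = 1.1032 m^3

1.1032


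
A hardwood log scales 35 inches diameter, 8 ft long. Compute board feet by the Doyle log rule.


Doyle: BF = (D - 4)^2 * L / 16
Adjusted diameter = 35 - 4 = 31 in
(D-4)^2 = 31^2 = 961
BF = 961 * 8 / 16 = 481 BF

481


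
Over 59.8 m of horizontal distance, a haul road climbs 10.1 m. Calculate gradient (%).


Formula: Gradient = rise / run * 100
Gradient = 10.1 / 59.8 * 100 = 16.9%

16.9


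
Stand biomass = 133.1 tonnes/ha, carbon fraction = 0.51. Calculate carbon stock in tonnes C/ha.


Formula: Carbon Stock = Biomass * Carbon Fraction
C = 133.1 t/ha * 0.51
C = 67.9 t C/ha

67.9


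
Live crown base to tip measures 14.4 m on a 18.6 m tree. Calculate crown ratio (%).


Formula: Crown Ratio = (Crown Length / Total Height) * 100
CR = (14.4 m / 18.6 m) * 100
CR = 0.7742 * 100 = 77.4%

77.4


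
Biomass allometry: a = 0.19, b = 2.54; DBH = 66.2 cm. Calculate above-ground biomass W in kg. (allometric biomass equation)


Formula: W = a * DBH^b  (allometric power law)
DBH^b = 66.2^2.54 = 42167.6398
W = 0.19 * 42167.6398 = 8011.9 kg

8011.9


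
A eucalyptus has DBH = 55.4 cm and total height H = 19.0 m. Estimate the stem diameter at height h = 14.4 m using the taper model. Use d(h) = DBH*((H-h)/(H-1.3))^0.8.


Taper: d(h) = DBH * ((H - h) / (H - 1.3))^0.8
Numerator = H - h = 19.0 - 14.4 = 4.6 m
Denominator = H - 1.3 = 19.0 - 1.3 = 17.7 m
Ratio = 4.6 / 17.7 = 0.25989
d = 55.4 * 0.25989^0.8 = 18.9 cm

18.9


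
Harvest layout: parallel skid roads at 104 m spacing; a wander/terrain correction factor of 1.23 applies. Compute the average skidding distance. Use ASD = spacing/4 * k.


Formula: ASD = (spacing / 4) * correction
Uncorrected distance = spacing / 4 = 104 / 4 = 26 m
ASD = 26 * 1.23 = 32 m

32


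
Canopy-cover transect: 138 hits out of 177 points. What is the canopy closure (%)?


Formula: Canopy closure = covered points / total points * 100
Closure = 138 / 177 * 100
Closure = 0.7797 * 100 = 78.0%

78.0


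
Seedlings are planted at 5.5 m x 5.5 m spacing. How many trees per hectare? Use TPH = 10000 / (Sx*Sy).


Formula: TPH = 10000 m^2/ha / (spacing_x * spacing_y)
Area per tree = 5.5 m * 5.5 m = 30.25 m^2
TPH = 10000 / 30.25 = 331 trees/ha

331


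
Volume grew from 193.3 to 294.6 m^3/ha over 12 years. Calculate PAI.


Formula: PAI = (V_T2 - V_T1) / (T2 - T1)
Volume increment = 294.6 - 193.3 = 101.3 m^3/ha
PAI = 101.3 / 12 = 8.44 m^3/ha/year

8.44


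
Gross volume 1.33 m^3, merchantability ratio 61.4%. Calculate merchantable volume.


Formula: MV = V_total * (merchantable_pct / 100)
Merchantable fraction = 61.4% / 100 = 0.614
MV = 1.33 m^3 * 0.614 = 0.817 m^3

0.817


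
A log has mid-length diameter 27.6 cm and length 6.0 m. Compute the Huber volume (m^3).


Huber: V = Am * L,  Am = pi*(Dm/200)^2
Am = pi*(27.6/200)^2 = 0.059828 m^2
V = 0.059828*6.0 = 0.359 m^3

0.359


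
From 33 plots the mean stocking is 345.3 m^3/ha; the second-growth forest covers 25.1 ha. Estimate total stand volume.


Formula: Total Volume = Mean Volume per ha * Total Area
Total Volume = 345.3 m^3/ha * 25.1 ha
Total Volume = 8667 m^3

8667


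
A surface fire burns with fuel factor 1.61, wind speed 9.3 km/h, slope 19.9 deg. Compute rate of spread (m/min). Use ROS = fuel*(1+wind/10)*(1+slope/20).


Formula: ROS = fuel * (1 + wind/10) * (1 + slope/20)
Wind factor = 1 + 9.3/10 = 1.93
Slope factor = 1 + 19.9/20 = 1.995
ROS = 1.61 * 1.93 * 1.995 = 6.2 m/min

6.2


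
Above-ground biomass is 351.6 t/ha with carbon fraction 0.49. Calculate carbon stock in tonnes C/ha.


Formula: Carbon Stock = Biomass * Carbon Fraction
C = 351.6 t/ha * 0.49
C = 172.3 t C/ha

172.3


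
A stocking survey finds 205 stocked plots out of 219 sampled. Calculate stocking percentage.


Formula: Stocking % = stocked plots / total plots * 100
Stocking = 205 / 219 * 100
Stocking = 0.9361 * 100 = 93.6%

93.6


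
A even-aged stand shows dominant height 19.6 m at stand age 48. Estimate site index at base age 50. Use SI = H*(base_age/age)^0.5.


Formula: SI = H_dom * (base_age / age)^0.5
Age ratio = 50 / 48 = 1.04167
sqrt(age_ratio) = 1.02062
SI = 19.6 * 1.02062 = 20.0 m

20.0


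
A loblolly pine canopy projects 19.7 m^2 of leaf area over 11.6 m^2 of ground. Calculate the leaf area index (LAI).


Formula: LAI = total leaf area / ground area  (dimensionless)
LAI = 19.7 m^2 / 11.6 m^2
LAI = 1.7

1.7


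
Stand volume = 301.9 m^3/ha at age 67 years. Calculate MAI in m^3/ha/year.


Formula: MAI = Total Volume / Stand Age
MAI = 301.9 m^3/ha / 67 years
MAI = 4.51 m^3/ha/year

4.51


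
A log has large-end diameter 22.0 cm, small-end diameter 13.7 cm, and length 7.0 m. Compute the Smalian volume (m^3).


Smalian: V = (A1 + A2)/2 * L,  A = pi*(D/200)^2
A1 = pi*(22.0/200)^2 = 0.038013 m^2
A2 = pi*(13.7/200)^2 = 0.014741 m^2
V = (0.038013+0.014741)/2*7.0 = 0.1846 m^3

0.1846


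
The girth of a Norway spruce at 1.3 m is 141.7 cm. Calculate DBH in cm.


Formula: DBH = C / pi
DBH = 141.7 / pi
pi = 3.14159...
DBH = 45.1 cm

45.1


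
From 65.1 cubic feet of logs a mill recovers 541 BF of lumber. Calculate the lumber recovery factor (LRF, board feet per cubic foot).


Formula: LRF = Lumber Output (BF) / Log Input (ft^3)
LRF = 541 BF / 65.1 ft^3
LRF = 8.31 BF/ft^3

8.31


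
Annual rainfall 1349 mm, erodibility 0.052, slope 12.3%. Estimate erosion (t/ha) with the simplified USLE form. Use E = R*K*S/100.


Formula: E = R * K * S / 100  (simplified USLE)
R * K = 1349 * 0.052 = 70.148
E = 70.148 * 12.3 / 100 = 8.63 t/ha

8.63


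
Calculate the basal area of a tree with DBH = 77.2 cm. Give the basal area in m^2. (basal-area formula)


Formula: BA = pi * (DBH/2)^2 / 10000  (cm^2 to m^2)
Radius = DBH/2 = 77.2/2 = 38.6 cm
BA = pi * 38.6^2 / 10000
   = 4680.8474 cm^2 / 10000
   = 0.4681 m^2

0.4681


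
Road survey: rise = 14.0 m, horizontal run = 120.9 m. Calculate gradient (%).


Formula: Gradient = rise / run * 100
Gradient = 14.0 / 120.9 * 100 = 11.6%

11.6


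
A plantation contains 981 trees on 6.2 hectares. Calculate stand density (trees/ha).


Formula: Stand Density = N_trees / Area_ha
Density = 981 trees / 6.2 ha
Density = 158 trees/ha

158


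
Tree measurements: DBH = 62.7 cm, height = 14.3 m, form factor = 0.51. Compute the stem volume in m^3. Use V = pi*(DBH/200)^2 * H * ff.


Formula: V = pi * (DBH/200)^2 * H * ff
Radius = DBH/200 = 62.7/200 = 0.3135 m
Radius^2 = 0.3135^2 = 0.09828225 m^2
V = pi * 0.09828225 * 14.3 * 0.51
V = 2.252 m^3

2.252


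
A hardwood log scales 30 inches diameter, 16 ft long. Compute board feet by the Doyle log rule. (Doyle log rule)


Doyle: BF = (D - 4)^2 * L / 16
Adjusted diameter = 30 - 4 = 26 in
(D-4)^2 = 26^2 = 676
BF = 676 * 16 / 16 = 676 BF

676


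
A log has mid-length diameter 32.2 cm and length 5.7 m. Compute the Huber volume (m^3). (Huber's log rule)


Huber: V = Am * L,  Am = pi*(Dm/200)^2
Am = pi*(32.2/200)^2 = 0.081433 m^2
V = 0.081433*5.7 = 0.4642 m^3

0.4642


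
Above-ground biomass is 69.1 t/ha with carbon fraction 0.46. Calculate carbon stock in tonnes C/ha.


Formula: Carbon Stock = Biomass * Carbon Fraction
C = 69.1 t/ha * 0.46
C = 31.8 t C/ha

31.8


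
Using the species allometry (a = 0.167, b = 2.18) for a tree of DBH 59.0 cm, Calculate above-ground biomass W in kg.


Formula: W = a * DBH^b  (allometric power law)
DBH^b = 59.0^2.18 = 7251.9932
W = 0.167 * 7251.9932 = 1211.1 kg

1211.1


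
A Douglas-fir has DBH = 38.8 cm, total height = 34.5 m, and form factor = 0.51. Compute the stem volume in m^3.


Formula: V = pi * (DBH/200)^2 * H * ff
Radius = DBH/200 = 38.8/200 = 0.194 m
Radius^2 = 0.194^2 = 0.037636 m^2
V = pi * 0.037636 * 34.5 * 0.51
V = 2.08 m^3

2.08


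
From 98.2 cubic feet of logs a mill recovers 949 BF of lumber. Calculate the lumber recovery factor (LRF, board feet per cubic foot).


Formula: LRF = Lumber Output (BF) / Log Input (ft^3)
LRF = 949 BF / 98.2 ft^3
LRF = 9.66 BF/ft^3

9.66


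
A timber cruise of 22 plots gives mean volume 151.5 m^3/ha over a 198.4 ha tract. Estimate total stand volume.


Formula: Total Volume = Mean Volume per ha * Total Area
Total Volume = 151.5 m^3/ha * 198.4 ha
Total Volume = 30058 m^3

30058


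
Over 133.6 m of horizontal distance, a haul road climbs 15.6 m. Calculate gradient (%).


Formula: Gradient = rise / run * 100
Gradient = 15.6 / 133.6 * 100 = 11.7%

11.7


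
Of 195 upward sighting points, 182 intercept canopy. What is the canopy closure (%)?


Formula: Canopy closure = covered points / total points * 100
Closure = 182 / 195 * 100
Closure = 0.9333 * 100 = 93.3%

93.3


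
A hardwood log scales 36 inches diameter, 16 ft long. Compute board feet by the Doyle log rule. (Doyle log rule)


Doyle: BF = (D - 4)^2 * L / 16
Adjusted diameter = 36 - 4 = 32 in
(D-4)^2 = 32^2 = 1024
BF = 1024 * 16 / 16 = 1024 BF

1024


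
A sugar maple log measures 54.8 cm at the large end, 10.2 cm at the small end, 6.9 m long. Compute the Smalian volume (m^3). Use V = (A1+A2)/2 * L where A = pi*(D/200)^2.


Smalian: V = (A1 + A2)/2 * L,  A = pi*(D/200)^2
A1 = pi*(54.8/200)^2 = 0.235858 m^2
A2 = pi*(10.2/200)^2 = 0.008171 m^2
V = (0.235858+0.008171)/2*6.9 = 0.8419 m^3

0.8419


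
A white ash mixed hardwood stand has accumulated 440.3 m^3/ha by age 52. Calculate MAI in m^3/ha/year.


Formula: MAI = Total Volume / Stand Age
MAI = 440.3 m^3/ha / 52 years
MAI = 8.47 m^3/ha/year

8.47


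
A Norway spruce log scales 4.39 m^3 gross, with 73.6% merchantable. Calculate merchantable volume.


Formula: MV = V_total * (merchantable_pct / 100)
Merchantable fraction = 73.6% / 100 = 0.736
MV = 4.39 m^3 * 0.736 = 3.231 m^3

3.231


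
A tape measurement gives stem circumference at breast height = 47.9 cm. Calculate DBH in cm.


Formula: DBH = C / pi
DBH = 47.9 / pi
pi = 3.14159...
DBH = 15.2 cm

15.2


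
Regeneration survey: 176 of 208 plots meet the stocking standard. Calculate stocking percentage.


Formula: Stocking % = stocked plots / total plots * 100
Stocking = 176 / 208 * 100
Stocking = 0.8462 * 100 = 84.6%

84.6


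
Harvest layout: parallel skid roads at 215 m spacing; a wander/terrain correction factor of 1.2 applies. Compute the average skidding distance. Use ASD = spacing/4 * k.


Formula: ASD = (spacing / 4) * correction
Uncorrected distance = spacing / 4 = 215 / 4 = 53.75 m
ASD = 53.75 * 1.2 = 65 m

65


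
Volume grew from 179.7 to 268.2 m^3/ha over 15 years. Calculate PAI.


Formula: PAI = (V_T2 - V_T1) / (T2 - T1)
Volume increment = 268.2 - 179.7 = 88.5 m^3/ha
PAI = 88.5 / 15 = 5.9 m^3/ha/year

5.9


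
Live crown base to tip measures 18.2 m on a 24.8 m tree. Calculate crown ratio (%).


Formula: Crown Ratio = (Crown Length / Total Height) * 100
CR = (18.2 m / 24.8 m) * 100
CR = 0.7339 * 100 = 73.4%

73.4


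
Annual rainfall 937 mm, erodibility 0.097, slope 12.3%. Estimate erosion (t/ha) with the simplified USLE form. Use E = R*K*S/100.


Formula: E = R * K * S / 100  (simplified USLE)
R * K = 937 * 0.097 = 90.889
E = 90.889 * 12.3 / 100 = 11.18 t/ha

11.18


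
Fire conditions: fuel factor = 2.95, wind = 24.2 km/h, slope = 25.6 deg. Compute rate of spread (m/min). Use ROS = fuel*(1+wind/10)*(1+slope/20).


Formula: ROS = fuel * (1 + wind/10) * (1 + slope/20)
Wind factor = 1 + 24.2/10 = 3.42
Slope factor = 1 + 25.6/20 = 2.28
ROS = 2.95 * 3.42 * 2.28 = 23.0 m/min

23.0


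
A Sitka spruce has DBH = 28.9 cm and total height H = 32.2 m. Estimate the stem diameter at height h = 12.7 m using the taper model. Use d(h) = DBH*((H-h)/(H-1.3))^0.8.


Taper: d(h) = DBH * ((H - h) / (H - 1.3))^0.8
Numerator = H - h = 32.2 - 12.7 = 19.5 m
Denominator = H - 1.3 = 32.2 - 1.3 = 30.9 m
Ratio = 19.5 / 30.9 = 0.63107
d = 28.9 * 0.63107^0.8 = 20.0 cm

20.0


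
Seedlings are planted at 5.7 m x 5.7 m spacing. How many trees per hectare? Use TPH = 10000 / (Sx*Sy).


Formula: TPH = 10000 m^2/ha / (spacing_x * spacing_y)
Area per tree = 5.7 m * 5.7 m = 32.49 m^2
TPH = 10000 / 32.49 = 308 trees/ha

308


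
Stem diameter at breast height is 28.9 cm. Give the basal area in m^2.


Formula: BA = pi * (DBH/2)^2 / 10000  (cm^2 to m^2)
Radius = DBH/2 = 28.9/2 = 14.45 cm
BA = pi * 14.45^2 / 10000
   = 655.9724 cm^2 / 10000
   = 0.0656 m^2

0.0656


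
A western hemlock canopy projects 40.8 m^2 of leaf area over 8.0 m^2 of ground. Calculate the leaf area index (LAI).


Formula: LAI = total leaf area / ground area  (dimensionless)
LAI = 40.8 m^2 / 8.0 m^2
LAI = 5.1

5.1


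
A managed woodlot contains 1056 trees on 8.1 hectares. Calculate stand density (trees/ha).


Formula: Stand Density = N_trees / Area_ha
Density = 1056 trees / 8.1 ha
Density = 130 trees/ha

130


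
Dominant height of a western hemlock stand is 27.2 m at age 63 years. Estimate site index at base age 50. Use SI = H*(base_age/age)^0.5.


Formula: SI = H_dom * (base_age / age)^0.5
Age ratio = 50 / 63 = 0.79365
sqrt(age_ratio) = 0.89087
SI = 27.2 * 0.89087 = 24.2 m

24.2


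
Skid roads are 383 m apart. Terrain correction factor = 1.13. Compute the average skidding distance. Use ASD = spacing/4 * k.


Formula: ASD = (spacing / 4) * correction
Uncorrected distance = spacing / 4 = 383 / 4 = 95.75 m
ASD = 95.75 * 1.13 = 108 m

108


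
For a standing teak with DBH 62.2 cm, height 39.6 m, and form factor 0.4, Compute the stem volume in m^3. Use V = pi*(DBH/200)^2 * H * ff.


Formula: V = pi * (DBH/200)^2 * H * ff
Radius = DBH/200 = 62.2/200 = 0.311 m
Radius^2 = 0.311^2 = 0.096721 m^2
V = pi * 0.096721 * 39.6 * 0.4
V = 4.813 m^3

4.813


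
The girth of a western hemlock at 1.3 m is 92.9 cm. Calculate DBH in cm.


Formula: DBH = C / pi
DBH = 92.9 / pi
pi = 3.14159...
DBH = 29.6 cm

29.6


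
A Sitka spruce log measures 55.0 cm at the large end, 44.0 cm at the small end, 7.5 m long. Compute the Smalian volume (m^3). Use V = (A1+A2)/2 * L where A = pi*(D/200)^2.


Smalian: V = (A1 + A2)/2 * L,  A = pi*(D/200)^2
A1 = pi*(55.0/200)^2 = 0.237583 m^2
A2 = pi*(44.0/200)^2 = 0.152053 m^2
V = (0.237583+0.152053)/2*7.5 = 1.4611 m^3

1.4611


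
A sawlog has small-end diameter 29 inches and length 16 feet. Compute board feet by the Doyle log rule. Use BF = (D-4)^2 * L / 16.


Doyle: BF = (D - 4)^2 * L / 16
Adjusted diameter = 29 - 4 = 25 in
(D-4)^2 = 25^2 = 625
BF = 625 * 16 / 16 = 625 BF

625


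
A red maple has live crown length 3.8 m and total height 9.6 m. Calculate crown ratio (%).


Formula: Crown Ratio = (Crown Length / Total Height) * 100
CR = (3.8 m / 9.6 m) * 100
CR = 0.3958 * 100 = 39.6%

39.6


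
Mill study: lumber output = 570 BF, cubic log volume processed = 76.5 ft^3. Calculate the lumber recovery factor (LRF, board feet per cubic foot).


Formula: LRF = Lumber Output (BF) / Log Input (ft^3)
LRF = 570 BF / 76.5 ft^3
LRF = 7.45 BF/ft^3

7.45


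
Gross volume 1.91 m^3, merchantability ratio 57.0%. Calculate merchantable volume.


Formula: MV = V_total * (merchantable_pct / 100)
Merchantable fraction = 57.0% / 100 = 0.57
MV = 1.91 m^3 * 0.57 = 1.089 m^3

1.089


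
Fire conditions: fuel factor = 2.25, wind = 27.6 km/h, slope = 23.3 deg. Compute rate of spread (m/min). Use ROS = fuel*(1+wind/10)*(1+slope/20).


Formula: ROS = fuel * (1 + wind/10) * (1 + slope/20)
Wind factor = 1 + 27.6/10 = 3.76
Slope factor = 1 + 23.3/20 = 2.165
ROS = 2.25 * 3.76 * 2.165 = 18.32 m/min

18.32


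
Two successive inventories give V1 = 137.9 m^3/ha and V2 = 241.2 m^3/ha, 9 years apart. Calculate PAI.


Formula: PAI = (V_T2 - V_T1) / (T2 - T1)
Volume increment = 241.2 - 137.9 = 103.3 m^3/ha
PAI = 103.3 / 9 = 11.48 m^3/ha/year

11.48


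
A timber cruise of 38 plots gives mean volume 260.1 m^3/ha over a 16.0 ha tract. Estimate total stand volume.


Formula: Total Volume = Mean Volume per ha * Total Area
Total Volume = 260.1 m^3/ha * 16.0 ha
Total Volume = 4162 m^3

4162


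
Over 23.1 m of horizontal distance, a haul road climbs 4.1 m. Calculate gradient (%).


Formula: Gradient = rise / run * 100
Gradient = 4.1 / 23.1 * 100 = 17.7%

17.7


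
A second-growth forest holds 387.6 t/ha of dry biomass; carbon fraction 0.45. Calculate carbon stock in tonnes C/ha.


Formula: Carbon Stock = Biomass * Carbon Fraction
C = 387.6 t/ha * 0.45
C = 174.4 t C/ha

174.4


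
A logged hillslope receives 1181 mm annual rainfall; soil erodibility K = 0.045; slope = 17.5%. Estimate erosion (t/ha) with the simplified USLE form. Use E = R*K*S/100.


Formula: E = R * K * S / 100  (simplified USLE)
R * K = 1181 * 0.045 = 53.145
E = 53.145 * 17.5 / 100 = 9.3 t/ha

9.3


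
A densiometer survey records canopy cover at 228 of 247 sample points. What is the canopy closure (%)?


Formula: Canopy closure = covered points / total points * 100
Closure = 228 / 247 * 100
Closure = 0.9231 * 100 = 92.3%

92.3


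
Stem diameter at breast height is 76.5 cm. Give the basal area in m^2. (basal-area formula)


Formula: BA = pi * (DBH/2)^2 / 10000  (cm^2 to m^2)
Radius = DBH/2 = 76.5/2 = 38.25 cm
BA = pi * 38.25^2 / 10000
   = 4596.3464 cm^2 / 10000
   = 0.4596 m^2

0.4596


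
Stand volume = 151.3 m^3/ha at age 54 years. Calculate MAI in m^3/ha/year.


Formula: MAI = Total Volume / Stand Age
MAI = 151.3 m^3/ha / 54 years
MAI = 2.8 m^3/ha/year

2.8


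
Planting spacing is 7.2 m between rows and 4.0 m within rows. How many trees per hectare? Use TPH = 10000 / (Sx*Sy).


Formula: TPH = 10000 m^2/ha / (spacing_x * spacing_y)
Area per tree = 7.2 m * 4.0 m = 28.8 m^2
TPH = 10000 / 28.8 = 347 trees/ha

347


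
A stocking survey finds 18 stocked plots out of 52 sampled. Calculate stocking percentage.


Formula: Stocking % = stocked plots / total plots * 100
Stocking = 18 / 52 * 100
Stocking = 0.3462 * 100 = 34.6%

34.6


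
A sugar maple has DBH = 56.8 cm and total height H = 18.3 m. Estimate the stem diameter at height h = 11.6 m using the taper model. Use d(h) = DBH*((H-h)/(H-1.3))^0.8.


Taper: d(h) = DBH * ((H - h) / (H - 1.3))^0.8
Numerator = H - h = 18.3 - 11.6 = 6.7 m
Denominator = H - 1.3 = 18.3 - 1.3 = 17.0 m
Ratio = 6.7 / 17.0 = 0.39412
d = 56.8 * 0.39412^0.8 = 27.0 cm

27.0


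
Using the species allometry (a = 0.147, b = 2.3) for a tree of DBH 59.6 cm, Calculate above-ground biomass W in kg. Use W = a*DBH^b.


Formula: W = a * DBH^b  (allometric power law)
DBH^b = 59.6^2.3 = 12107.8323
W = 0.147 * 12107.8323 = 1779.9 kg

1779.9


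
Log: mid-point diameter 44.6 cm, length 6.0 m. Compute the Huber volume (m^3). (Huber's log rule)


Huber: V = Am * L,  Am = pi*(Dm/200)^2
Am = pi*(44.6/200)^2 = 0.156228 m^2
V = 0.156228*6.0 = 0.9374 m^3

0.9374


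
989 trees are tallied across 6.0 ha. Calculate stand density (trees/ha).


Formula: Stand Density = N_trees / Area_ha
Density = 989 trees / 6.0 ha
Density = 165 trees/ha

165


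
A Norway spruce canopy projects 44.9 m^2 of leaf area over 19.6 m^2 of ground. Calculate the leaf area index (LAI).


Formula: LAI = total leaf area / ground area  (dimensionless)
LAI = 44.9 m^2 / 19.6 m^2
LAI = 2.29

2.29


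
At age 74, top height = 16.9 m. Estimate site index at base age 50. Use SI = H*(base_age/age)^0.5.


Formula: SI = H_dom * (base_age / age)^0.5
Age ratio = 50 / 74 = 0.67568
sqrt(age_ratio) = 0.82199
SI = 16.9 * 0.82199 = 13.9 m

13.9


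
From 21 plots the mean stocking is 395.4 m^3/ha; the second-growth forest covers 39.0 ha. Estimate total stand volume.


Formula: Total Volume = Mean Volume per ha * Total Area
Total Volume = 395.4 m^3/ha * 39.0 ha
Total Volume = 15421 m^3

15421


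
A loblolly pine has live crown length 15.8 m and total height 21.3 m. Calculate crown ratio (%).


Formula: Crown Ratio = (Crown Length / Total Height) * 100
CR = (15.8 m / 21.3 m) * 100
CR = 0.7418 * 100 = 74.2%

74.2


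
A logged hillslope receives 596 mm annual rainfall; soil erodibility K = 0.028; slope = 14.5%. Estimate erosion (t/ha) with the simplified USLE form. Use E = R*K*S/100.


Formula: E = R * K * S / 100  (simplified USLE)
R * K = 596 * 0.028 = 16.688
E = 16.688 * 14.5 / 100 = 2.42 t/ha

2.42


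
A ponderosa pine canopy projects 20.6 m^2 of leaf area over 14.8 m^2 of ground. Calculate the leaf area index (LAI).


Formula: LAI = total leaf area / ground area  (dimensionless)
LAI = 20.6 m^2 / 14.8 m^2
LAI = 1.39

1.39


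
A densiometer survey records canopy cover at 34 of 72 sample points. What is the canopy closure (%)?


Formula: Canopy closure = covered points / total points * 100
Closure = 34 / 72 * 100
Closure = 0.4722 * 100 = 47.2%

47.2


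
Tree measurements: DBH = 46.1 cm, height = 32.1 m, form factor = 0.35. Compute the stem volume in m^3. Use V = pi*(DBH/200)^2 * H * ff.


Formula: V = pi * (DBH/200)^2 * H * ff
Radius = DBH/200 = 46.1/200 = 0.2305 m
Radius^2 = 0.2305^2 = 0.05313025 m^2
V = pi * 0.05313025 * 32.1 * 0.35
V = 1.875 m^3

1.875


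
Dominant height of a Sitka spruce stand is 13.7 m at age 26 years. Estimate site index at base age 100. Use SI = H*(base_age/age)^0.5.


Formula: SI = H_dom * (base_age / age)^0.5
Age ratio = 100 / 26 = 3.84615
sqrt(age_ratio) = 1.96116
SI = 13.7 * 1.96116 = 26.9 m

26.9


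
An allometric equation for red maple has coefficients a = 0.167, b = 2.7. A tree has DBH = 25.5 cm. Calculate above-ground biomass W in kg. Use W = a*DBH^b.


Formula: W = a * DBH^b  (allometric power law)
DBH^b = 25.5^2.7 = 6275.6467
W = 0.167 * 6275.6467 = 1048.0 kg

1048.0


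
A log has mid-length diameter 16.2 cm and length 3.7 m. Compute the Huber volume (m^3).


Huber: V = Am * L,  Am = pi*(Dm/200)^2
Am = pi*(16.2/200)^2 = 0.020612 m^2
V = 0.020612*3.7 = 0.0763 m^3

0.0763


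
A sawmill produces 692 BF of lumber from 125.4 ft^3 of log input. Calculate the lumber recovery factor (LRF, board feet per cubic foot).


Formula: LRF = Lumber Output (BF) / Log Input (ft^3)
LRF = 692 BF / 125.4 ft^3
LRF = 5.52 BF/ft^3

5.52


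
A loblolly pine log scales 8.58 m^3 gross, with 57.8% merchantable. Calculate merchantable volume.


Formula: MV = V_total * (merchantable_pct / 100)
Merchantable fraction = 57.8% / 100 = 0.578
MV = 8.58 m^3 * 0.578 = 4.959 m^3

4.959


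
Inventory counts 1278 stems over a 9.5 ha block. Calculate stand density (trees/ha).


Formula: Stand Density = N_trees / Area_ha
Density = 1278 trees / 9.5 ha
Density = 135 trees/ha

135


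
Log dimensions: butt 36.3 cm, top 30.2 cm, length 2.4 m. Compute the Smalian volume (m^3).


Smalian: V = (A1 + A2)/2 * L,  A = pi*(D/200)^2
A1 = pi*(36.3/200)^2 = 0.103491 m^2
A2 = pi*(30.2/200)^2 = 0.071631 m^2
V = (0.103491+0.071631)/2*2.4 = 0.2101 m^3

0.2101


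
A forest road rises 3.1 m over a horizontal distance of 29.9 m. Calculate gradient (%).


Formula: Gradient = rise / run * 100
Gradient = 3.1 / 29.9 * 100 = 10.4%

10.4


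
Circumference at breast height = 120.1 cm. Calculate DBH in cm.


Formula: DBH = C / pi
DBH = 120.1 / pi
pi = 3.14159...
DBH = 38.2 cm

38.2


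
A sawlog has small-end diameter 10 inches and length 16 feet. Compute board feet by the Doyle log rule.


Doyle: BF = (D - 4)^2 * L / 16
Adjusted diameter = 10 - 4 = 6 in
(D-4)^2 = 6^2 = 36
BF = 36 * 16 / 16 = 36 BF

36


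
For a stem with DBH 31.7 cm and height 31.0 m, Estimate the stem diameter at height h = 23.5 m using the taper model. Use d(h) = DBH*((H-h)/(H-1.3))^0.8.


Taper: d(h) = DBH * ((H - h) / (H - 1.3))^0.8
Numerator = H - h = 31.0 - 23.5 = 7.5 m
Denominator = H - 1.3 = 31.0 - 1.3 = 29.7 m
Ratio = 7.5 / 29.7 = 0.25253
d = 31.7 * 0.25253^0.8 = 10.5 cm

10.5


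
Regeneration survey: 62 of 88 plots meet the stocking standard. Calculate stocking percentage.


Formula: Stocking % = stocked plots / total plots * 100
Stocking = 62 / 88 * 100
Stocking = 0.7045 * 100 = 70.5%

70.5


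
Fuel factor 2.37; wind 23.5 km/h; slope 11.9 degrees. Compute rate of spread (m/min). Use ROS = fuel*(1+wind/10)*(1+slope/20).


Formula: ROS = fuel * (1 + wind/10) * (1 + slope/20)
Wind factor = 1 + 23.5/10 = 3.35
Slope factor = 1 + 11.9/20 = 1.595
ROS = 2.37 * 3.35 * 1.595 = 12.66 m/min

12.66


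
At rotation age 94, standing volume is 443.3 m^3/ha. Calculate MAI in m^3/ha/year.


Formula: MAI = Total Volume / Stand Age
MAI = 443.3 m^3/ha / 94 years
MAI = 4.72 m^3/ha/year

4.72


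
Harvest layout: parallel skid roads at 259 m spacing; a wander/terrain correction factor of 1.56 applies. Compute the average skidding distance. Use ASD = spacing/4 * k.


Formula: ASD = (spacing / 4) * correction
Uncorrected distance = spacing / 4 = 259 / 4 = 64.75 m
ASD = 64.75 * 1.56 = 101 m

101


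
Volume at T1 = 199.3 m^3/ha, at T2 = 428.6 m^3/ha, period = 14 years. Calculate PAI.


Formula: PAI = (V_T2 - V_T1) / (T2 - T1)
Volume increment = 428.6 - 199.3 = 229.3 m^3/ha
PAI = 229.3 / 14 = 16.38 m^3/ha/year

16.38


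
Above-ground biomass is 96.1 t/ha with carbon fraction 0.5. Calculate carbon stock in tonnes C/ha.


Formula: Carbon Stock = Biomass * Carbon Fraction
C = 96.1 t/ha * 0.5
C = 48.1 t C/ha

48.1


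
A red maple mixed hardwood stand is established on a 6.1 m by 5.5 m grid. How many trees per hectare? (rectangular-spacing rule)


Formula: TPH = 10000 m^2/ha / (spacing_x * spacing_y)
Area per tree = 6.1 m * 5.5 m = 33.55 m^2
TPH = 10000 / 33.55 = 298 trees/ha

298


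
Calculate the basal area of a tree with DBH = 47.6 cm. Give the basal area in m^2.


Formula: BA = pi * (DBH/2)^2 / 10000  (cm^2 to m^2)
Radius = DBH/2 = 47.6/2 = 23.8 cm
BA = pi * 23.8^2 / 10000
   = 1779.5237 cm^2 / 10000
   = 0.178 m^2

0.178


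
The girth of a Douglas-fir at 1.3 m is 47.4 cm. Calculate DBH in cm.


Formula: DBH = C / pi
DBH = 47.4 / pi
pi = 3.14159...
DBH = 15.1 cm

15.1


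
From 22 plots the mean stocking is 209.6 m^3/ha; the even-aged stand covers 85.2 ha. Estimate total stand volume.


Formula: Total Volume = Mean Volume per ha * Total Area
Total Volume = 209.6 m^3/ha * 85.2 ha
Total Volume = 17858 m^3

17858


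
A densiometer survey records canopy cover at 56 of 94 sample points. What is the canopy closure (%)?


Formula: Canopy closure = covered points / total points * 100
Closure = 56 / 94 * 100
Closure = 0.5957 * 100 = 59.6%

59.6


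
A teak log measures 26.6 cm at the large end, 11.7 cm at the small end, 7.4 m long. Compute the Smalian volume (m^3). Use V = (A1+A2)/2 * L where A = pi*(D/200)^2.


Smalian: V = (A1 + A2)/2 * L,  A = pi*(D/200)^2
A1 = pi*(26.6/200)^2 = 0.055572 m^2
A2 = pi*(11.7/200)^2 = 0.010751 m^2
V = (0.055572+0.010751)/2*7.4 = 0.2454 m^3

0.2454


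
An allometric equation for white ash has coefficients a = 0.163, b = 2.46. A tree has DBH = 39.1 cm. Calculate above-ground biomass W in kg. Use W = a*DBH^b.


Formula: W = a * DBH^b  (allometric power law)
DBH^b = 39.1^2.46 = 8255.7175
W = 0.163 * 8255.7175 = 1345.7 kg

1345.7


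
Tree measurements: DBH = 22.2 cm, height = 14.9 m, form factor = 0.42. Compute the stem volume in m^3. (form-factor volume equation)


Formula: V = pi * (DBH/200)^2 * H * ff
Radius = DBH/200 = 22.2/200 = 0.111 m
Radius^2 = 0.111^2 = 0.012321 m^2
V = pi * 0.012321 * 14.9 * 0.42
V = 0.242 m^3

0.242
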